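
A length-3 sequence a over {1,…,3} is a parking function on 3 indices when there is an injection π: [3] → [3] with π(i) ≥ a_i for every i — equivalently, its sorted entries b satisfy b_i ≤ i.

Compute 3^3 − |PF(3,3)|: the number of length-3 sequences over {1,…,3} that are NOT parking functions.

11

|PF| = (3−3+1)·(3+1)^(3−1) = 1×16 = 16
One tuple (2,3,3) → sorted (2,3,3): b_1=2>1, not a PF.
Total 27; non-PF = 27−16 = 11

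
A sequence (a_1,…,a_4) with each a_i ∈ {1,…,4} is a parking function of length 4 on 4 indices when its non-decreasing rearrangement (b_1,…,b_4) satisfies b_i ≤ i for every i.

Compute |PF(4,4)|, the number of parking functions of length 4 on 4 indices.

125

|PF| = (4+1−4)·(4+1)^{4−1} = 1×125 = 125 (Pollak)
Example (3,1,1,1) → sorted (1,1,1,3): b_i ≤ i ∀i, a PF.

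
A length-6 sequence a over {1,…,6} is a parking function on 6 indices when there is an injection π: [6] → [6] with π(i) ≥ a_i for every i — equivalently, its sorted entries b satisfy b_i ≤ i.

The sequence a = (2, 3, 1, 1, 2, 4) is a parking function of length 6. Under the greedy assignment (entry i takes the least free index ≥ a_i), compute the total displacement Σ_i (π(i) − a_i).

8

Σπ = 21 ({1..6} each once); Σa = 2+3+1+1+2+4 = 13; disp = 21−13 = 8.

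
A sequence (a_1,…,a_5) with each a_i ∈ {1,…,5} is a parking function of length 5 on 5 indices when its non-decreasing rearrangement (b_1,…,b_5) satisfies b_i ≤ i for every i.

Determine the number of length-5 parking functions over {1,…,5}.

Count = (6−5)·6^(5−1) = 1 · 1296 = 1296 [KW]
E.g. (1,3,3,2,4) → sorted (1,2,3,3,4): b_i ≤ i ∀i, a PF.

1296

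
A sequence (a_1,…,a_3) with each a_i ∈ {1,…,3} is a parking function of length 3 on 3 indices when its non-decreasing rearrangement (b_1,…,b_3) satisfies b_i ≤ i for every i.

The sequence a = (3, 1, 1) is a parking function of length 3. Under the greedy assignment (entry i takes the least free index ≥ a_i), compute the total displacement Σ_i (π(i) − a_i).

Σπ = 3·4/2 = 6 (π permutes [3]); Σa = 3+1+1 = 5; disp = 6−5 = 1.

1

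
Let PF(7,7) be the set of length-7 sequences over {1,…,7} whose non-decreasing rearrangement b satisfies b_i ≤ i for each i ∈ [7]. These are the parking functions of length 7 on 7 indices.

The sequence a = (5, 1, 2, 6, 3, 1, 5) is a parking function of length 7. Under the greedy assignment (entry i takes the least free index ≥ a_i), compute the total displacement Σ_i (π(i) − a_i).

Σπ = 7·8/2 = 28 (π permutes [7]); Σa = 5+1+2+6+3+1+5 = 23; disp = 28−23 = 5.

5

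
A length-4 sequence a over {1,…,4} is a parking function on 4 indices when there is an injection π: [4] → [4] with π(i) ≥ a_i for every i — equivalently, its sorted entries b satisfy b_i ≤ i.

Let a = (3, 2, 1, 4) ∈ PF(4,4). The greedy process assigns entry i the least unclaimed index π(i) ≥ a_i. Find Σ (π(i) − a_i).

0

Σπ = 10 ({1..4} each once); Σa = 3+2+1+4 = 10; disp = 10−10 = 0.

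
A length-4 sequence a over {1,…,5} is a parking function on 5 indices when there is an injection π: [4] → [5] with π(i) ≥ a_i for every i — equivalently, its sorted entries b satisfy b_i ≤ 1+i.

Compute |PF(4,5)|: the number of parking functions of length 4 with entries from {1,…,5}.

432

#PF = (6−4)·6^(4−1) = 2×216 = 432 (Konheim–Weiss)
Check (1,4,4,3) → sorted (1,3,4,4): b_i ≤ 1+i ∀i, a PF.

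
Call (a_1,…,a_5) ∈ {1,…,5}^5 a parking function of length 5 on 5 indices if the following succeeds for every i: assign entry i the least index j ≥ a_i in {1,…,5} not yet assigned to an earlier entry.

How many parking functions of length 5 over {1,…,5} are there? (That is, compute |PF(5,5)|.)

1296

|PF| = (5+1−5)·(5+1)^{5−1} = 1·1296 = 1296 [KW]
E.g. (3,1,2,3,4) → sorted (1,2,3,3,4): b_i ≤ i ∀i, a PF.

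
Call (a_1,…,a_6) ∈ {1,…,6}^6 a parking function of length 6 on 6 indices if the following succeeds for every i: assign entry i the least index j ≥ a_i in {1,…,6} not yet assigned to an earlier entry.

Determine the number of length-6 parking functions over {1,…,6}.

16807

|PF| = (6−6+1)·(6+1)^(6−1) = 1·16807 = 16807 (Konheim–Weiss)
One tuple (1,1,4,1,1,3) → sorted (1,1,1,1,3,4): b_i ≤ i ∀i, a PF.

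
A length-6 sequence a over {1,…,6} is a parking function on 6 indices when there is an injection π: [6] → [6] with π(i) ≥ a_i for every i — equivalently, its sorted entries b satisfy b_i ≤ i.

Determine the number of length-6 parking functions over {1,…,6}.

16807

|PF(6,6)| = (6−6+1)·(6+1)^(6−1) = 1×16807 = 16807 (Pollak)
E.g. (4,2,1,1,2,1) → sorted (1,1,1,2,2,4): b_i ≤ i ∀i, a PF.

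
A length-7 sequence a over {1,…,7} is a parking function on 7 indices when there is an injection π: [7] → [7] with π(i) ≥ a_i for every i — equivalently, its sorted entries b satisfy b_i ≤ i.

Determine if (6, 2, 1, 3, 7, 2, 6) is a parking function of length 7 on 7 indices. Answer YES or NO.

NO

Rearranged: b = (1, 2, 2, 3, 6, 6, 7).
  b_1=1 ≤ 1
  b_2=2 ≤ 2
  b_3=2 ≤ 3
  b_4=3 ≤ 4
  b_5=6 > 5
  fails at i=5 ⇒ NO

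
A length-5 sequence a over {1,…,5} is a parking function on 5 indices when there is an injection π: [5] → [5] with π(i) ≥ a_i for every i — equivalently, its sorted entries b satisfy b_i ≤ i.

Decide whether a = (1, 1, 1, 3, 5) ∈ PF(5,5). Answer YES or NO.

Rearranged: b = (1, 1, 1, 3, 5).
  b_1=1 ≤ 1
  b_2=1 ≤ 2
  b_3=1 ≤ 3
  b_4=3 ≤ 4
  b_5=5 ≤ 5
All bounds hold ⇒ YES

YES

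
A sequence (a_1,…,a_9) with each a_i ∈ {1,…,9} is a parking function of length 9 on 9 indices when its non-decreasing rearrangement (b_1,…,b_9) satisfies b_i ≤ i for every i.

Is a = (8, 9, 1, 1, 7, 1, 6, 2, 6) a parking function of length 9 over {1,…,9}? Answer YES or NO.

Rearranged: b = (1, 1, 1, 2, 6, 6, 7, 8, 9).
  b_1=1 ≤ 1
  b_2=1 ≤ 2
  b_3=1 ≤ 3
  b_4=2 ≤ 4
  b_5=6 > 5
  fails at i=5 ⇒ NO

NO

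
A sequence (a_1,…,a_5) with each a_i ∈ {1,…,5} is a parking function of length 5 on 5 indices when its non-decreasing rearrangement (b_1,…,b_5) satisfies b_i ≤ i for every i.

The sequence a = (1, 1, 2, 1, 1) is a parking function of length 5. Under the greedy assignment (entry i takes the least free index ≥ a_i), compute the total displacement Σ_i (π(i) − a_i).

Σπ = 5·6/2 = 15 (π permutes [5]); Σa = 1+1+2+1+1 = 6; disp = 15−6 = 9.

9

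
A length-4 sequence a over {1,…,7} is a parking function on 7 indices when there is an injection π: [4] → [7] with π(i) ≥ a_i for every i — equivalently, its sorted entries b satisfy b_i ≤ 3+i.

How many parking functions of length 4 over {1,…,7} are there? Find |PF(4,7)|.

2048

Count = (7−4+1)·(7+1)^(4−1) = 4·512 = 2048
Check (7,2,6,1) → sorted (1,2,6,7): b_i ≤ 3+i ∀i, a PF.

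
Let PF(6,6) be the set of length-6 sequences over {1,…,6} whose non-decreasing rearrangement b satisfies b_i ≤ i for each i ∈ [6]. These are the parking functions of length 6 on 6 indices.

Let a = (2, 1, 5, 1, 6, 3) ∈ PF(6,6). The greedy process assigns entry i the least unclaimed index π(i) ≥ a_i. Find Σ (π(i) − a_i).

Σπ = 21 ({1..6} each once); Σa = 2+1+5+1+6+3 = 18; disp = 21−18 = 3.

3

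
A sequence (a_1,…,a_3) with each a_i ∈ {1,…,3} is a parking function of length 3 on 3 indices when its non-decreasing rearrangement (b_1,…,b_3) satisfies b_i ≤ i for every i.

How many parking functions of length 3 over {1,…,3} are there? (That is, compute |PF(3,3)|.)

16

|PF(3,3)| = 1·4^2 = 1·16 = 16
One tuple (3,2,1) → sorted (1,2,3): b_i ≤ i ∀i, a PF.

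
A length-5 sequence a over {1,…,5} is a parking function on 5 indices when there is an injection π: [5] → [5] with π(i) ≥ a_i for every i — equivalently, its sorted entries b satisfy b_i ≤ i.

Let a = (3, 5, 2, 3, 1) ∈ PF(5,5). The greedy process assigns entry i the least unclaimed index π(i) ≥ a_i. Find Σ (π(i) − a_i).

Σπ = 15 ({1..5} each once); Σa = 3+5+2+3+1 = 14; disp = 15−14 = 1.

1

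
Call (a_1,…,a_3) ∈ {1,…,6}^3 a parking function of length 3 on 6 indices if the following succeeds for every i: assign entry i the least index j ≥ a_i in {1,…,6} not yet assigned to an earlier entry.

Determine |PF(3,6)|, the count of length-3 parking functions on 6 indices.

|PF| = 4·7^2 = 4·49 = 196 (Pollak)
E.g. (1,4,6) → sorted (1,4,6): b_i ≤ 3+i ∀i, a PF.

196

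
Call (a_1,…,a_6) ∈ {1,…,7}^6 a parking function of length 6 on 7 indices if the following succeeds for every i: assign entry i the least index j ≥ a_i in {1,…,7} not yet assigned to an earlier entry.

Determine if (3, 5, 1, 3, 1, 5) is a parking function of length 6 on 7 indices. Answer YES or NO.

YES

Order a: b = (1, 1, 3, 3, 5, 5).
  b_1=1 ≤ 2
  b_2=1 ≤ 3
  b_3=3 ≤ 4
  b_4=3 ≤ 5
  b_5=5 ≤ 6
  b_6=5 ≤ 7
All bounds hold ⇒ YES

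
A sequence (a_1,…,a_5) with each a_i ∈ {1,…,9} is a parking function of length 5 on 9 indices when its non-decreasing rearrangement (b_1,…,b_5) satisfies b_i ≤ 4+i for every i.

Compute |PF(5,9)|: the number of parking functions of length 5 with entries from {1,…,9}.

50000

#PF = 5·10^4 = 5 · 10000 = 50000 (Pollak)
E.g. (8,4,5,2,3) → sorted (2,3,4,5,8): b_i ≤ 4+i ∀i, a PF.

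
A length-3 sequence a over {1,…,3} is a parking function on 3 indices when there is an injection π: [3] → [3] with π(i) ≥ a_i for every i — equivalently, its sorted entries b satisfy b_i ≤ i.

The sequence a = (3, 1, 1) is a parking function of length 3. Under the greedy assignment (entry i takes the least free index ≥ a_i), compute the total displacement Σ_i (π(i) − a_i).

Σπ(i) = 1+…+3 = 6; Σa = 3+1+1 = 5; disp = 6−5 = 1.

1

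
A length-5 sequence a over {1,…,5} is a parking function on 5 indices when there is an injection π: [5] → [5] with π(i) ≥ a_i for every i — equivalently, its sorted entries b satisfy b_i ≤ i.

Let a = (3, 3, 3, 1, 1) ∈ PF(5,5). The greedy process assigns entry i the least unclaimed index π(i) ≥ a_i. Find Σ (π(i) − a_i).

Σπ = 15 ({1..5} each once); Σa = 3+3+3+1+1 = 11; disp = 15−11 = 4.

4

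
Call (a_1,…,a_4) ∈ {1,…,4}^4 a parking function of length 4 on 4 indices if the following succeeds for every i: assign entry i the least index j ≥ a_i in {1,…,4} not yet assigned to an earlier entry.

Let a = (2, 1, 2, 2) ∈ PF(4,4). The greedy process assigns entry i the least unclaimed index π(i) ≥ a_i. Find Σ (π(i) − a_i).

3

Σπ = 10 ({1..4} each once); Σa = 2+1+2+2 = 7; disp = 10−7 = 3.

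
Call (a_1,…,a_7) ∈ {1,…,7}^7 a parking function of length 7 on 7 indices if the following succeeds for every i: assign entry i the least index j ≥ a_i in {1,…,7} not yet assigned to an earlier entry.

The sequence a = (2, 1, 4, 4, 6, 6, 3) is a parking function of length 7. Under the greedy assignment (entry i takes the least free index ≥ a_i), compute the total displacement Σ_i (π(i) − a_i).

Σπ(i) = 1+…+7 = 28; Σa = 2+1+4+4+6+6+3 = 26; disp = 28−26 = 2.

2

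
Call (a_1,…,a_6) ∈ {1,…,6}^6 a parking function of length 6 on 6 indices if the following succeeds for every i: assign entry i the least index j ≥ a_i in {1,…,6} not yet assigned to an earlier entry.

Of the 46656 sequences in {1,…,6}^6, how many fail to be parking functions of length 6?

29849

|PF| = (6−6+1)·(6+1)^(6−1) = 1 · 16807 = 16807
E.g. (6,2,6,5,5,5) → sorted (2,5,5,5,6,6): b_1=2>1, not a PF.
So 46656 − 16807 = 29849 fail.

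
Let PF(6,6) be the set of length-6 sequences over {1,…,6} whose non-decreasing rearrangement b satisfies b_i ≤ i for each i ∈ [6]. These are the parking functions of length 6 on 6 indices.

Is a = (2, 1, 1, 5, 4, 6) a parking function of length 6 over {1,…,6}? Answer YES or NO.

YES

Rearranged: b = (1, 1, 2, 4, 5, 6).
  b_1=1 ≤ 1
  b_2=1 ≤ 2
  b_3=2 ≤ 3
  b_4=4 ≤ 4
  b_5=5 ≤ 5
  b_6=6 ≤ 6
All bounds hold ⇒ YES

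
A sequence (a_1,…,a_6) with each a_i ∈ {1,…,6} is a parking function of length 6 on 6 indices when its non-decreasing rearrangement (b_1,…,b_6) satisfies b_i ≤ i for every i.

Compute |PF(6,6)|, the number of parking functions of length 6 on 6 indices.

16807

|PF(6,6)| = (6+1−6)·(6+1)^{6−1} = 1×16807 = 16807 [KW]
Example (3,4,2,6,1,4) → sorted (1,2,3,4,4,6): b_i ≤ i ∀i, a PF.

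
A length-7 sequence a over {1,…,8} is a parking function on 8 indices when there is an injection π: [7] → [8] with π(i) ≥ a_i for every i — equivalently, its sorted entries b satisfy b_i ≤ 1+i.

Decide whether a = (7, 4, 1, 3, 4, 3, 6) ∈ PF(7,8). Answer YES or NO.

Sorted: b = (1, 3, 3, 4, 4, 6, 7).
  b_1=1 ≤ 2
  b_2=3 ≤ 3
  b_3=3 ≤ 4
  b_4=4 ≤ 5
  b_5=4 ≤ 6
  b_6=6 ≤ 7
  b_7=7 ≤ 8
All bounds hold ⇒ YES

YES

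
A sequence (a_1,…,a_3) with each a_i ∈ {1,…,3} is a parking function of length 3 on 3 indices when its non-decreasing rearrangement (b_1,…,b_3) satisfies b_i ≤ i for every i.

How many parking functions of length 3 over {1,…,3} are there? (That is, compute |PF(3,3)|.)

|PF(3,3)| = 1·4^2 = 1·16 = 16
Example (2,3,1) → sorted (1,2,3): b_i ≤ i ∀i, a PF.

16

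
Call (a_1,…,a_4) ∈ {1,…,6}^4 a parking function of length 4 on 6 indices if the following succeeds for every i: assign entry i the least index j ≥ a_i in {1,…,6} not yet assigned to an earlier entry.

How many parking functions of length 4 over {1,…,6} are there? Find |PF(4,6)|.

#PF = 3·7^3 = 3×343 = 1029 (Konheim–Weiss)
E.g. (3,1,4,2) → sorted (1,2,3,4): b_i ≤ 2+i ∀i, a PF.

1029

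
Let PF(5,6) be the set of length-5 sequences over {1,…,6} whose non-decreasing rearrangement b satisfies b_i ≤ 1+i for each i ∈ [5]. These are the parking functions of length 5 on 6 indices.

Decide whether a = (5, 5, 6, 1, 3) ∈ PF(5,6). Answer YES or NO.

NO

Order a: b = (1, 3, 5, 5, 6).
  b_1=1 ≤ 2
  b_2=3 ≤ 3
  b_3=5 > 4
  fails at i=3 ⇒ NO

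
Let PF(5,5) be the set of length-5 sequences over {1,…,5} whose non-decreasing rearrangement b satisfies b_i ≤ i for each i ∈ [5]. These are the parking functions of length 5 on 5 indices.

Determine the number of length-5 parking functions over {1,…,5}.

|PF(5,5)| = 1·6^4 = 1 · 1296 = 1296 [KW]
Check (2,2,4,3,1) → sorted (1,2,2,3,4): b_i ≤ i ∀i, a PF.

1296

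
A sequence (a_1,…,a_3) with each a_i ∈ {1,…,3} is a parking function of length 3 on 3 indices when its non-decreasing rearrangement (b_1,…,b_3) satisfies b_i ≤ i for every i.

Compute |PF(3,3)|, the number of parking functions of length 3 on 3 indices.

16

|PF(3,3)| = (3−3+1)·(3+1)^(3−1) = 1×16 = 16 (Konheim–Weiss)
Check (3,1,1) → sorted (1,1,3): b_i ≤ i ∀i, a PF.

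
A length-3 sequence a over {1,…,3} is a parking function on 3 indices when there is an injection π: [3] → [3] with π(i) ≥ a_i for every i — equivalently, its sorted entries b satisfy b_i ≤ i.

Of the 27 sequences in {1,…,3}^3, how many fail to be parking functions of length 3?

11

#PF = (3+1−3)·(3+1)^{3−1} = 1·16 = 16 (Pollak)
E.g. (3,3,3) → sorted (3,3,3): b_1=3>1, not a PF.
So 27 − 16 = 11 fail.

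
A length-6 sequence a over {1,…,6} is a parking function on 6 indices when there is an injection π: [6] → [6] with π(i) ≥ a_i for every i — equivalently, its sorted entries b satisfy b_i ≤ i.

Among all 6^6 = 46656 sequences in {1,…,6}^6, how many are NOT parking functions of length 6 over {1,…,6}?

29849

Count = 1·7^5 = 1×16807 = 16807
One tuple (6,5,3,1,1,6) → sorted (1,1,3,5,6,6): b_4=5>4, not a PF.
6^6 − 16807 = 46656 − 16807 = 29849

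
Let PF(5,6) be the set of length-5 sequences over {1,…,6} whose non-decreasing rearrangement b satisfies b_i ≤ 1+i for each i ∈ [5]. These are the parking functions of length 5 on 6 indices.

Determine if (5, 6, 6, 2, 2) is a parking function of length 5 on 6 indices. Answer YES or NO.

Sorted: b = (2, 2, 5, 6, 6).
  b_1=2 ≤ 2
  b_2=2 ≤ 3
  b_3=5 > 4
  fails at i=3 ⇒ NO

NO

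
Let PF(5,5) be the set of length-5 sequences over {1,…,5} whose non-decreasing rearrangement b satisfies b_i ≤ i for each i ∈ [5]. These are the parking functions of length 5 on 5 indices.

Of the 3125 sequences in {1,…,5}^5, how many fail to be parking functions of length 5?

1829

#PF = (5+1−5)·(5+1)^{5−1} = 1 · 1296 = 1296
Check (5,3,5,1,3) → sorted (1,3,3,5,5): b_2=3>2, not a PF.
5^5 − 1296 = 3125 − 1296 = 1829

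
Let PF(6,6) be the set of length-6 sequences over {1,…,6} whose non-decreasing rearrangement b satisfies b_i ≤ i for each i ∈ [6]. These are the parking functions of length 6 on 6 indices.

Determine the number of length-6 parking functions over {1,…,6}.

16807

Count = 1·7^5 = 1·16807 = 16807
One tuple (3,3,1,2,5,1) → sorted (1,1,2,3,3,5): b_i ≤ i ∀i, a PF.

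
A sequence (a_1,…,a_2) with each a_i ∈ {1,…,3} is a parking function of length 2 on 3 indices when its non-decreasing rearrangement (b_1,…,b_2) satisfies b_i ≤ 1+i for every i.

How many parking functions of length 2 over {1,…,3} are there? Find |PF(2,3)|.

8

#PF = (4−2)·4^(2−1) = 2×4 = 8 (Pollak)
One tuple (2,1) → sorted (1,2): b_i ≤ 1+i ∀i, a PF.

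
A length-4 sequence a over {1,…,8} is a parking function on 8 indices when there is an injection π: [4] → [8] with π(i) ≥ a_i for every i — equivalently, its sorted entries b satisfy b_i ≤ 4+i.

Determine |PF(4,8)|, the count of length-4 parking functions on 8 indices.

3645

|PF(4,8)| = 5·9^3 = 5×729 = 3645 (Pollak)
One tuple (3,7,2,3) → sorted (2,3,3,7): b_i ≤ 4+i ∀i, a PF.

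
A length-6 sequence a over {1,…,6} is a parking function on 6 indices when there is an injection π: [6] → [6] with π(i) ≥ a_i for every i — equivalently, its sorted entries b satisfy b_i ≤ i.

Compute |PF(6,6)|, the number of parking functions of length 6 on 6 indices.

16807

#PF = (7−6)·7^(6−1) = 1·16807 = 16807
Example (4,1,2,3,6,4) → sorted (1,2,3,4,4,6): b_i ≤ i ∀i, a PF.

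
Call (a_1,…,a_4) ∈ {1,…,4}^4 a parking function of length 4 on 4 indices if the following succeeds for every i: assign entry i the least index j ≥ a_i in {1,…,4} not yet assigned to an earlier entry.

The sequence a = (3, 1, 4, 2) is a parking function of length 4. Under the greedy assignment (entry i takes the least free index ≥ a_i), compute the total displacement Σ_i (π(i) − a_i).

0

Σπ(i) = 1+…+4 = 10; Σa = 3+1+4+2 = 10; disp = 10−10 = 0.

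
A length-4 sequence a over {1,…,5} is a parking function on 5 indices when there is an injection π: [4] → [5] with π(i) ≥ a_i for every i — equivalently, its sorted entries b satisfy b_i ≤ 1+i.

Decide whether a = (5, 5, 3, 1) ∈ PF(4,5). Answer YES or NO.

Rearranged: b = (1, 3, 5, 5).
  b_1=1 ≤ 2
  b_2=3 ≤ 3
  b_3=5 > 4
  fails at i=3 ⇒ NO

NO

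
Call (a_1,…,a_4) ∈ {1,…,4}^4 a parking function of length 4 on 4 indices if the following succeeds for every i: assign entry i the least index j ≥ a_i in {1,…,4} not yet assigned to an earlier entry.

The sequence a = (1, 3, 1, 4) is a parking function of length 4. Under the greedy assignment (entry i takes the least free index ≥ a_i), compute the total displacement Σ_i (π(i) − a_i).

Σπ = 10 ({1..4} each once); Σa = 1+3+1+4 = 9; disp = 10−9 = 1.

1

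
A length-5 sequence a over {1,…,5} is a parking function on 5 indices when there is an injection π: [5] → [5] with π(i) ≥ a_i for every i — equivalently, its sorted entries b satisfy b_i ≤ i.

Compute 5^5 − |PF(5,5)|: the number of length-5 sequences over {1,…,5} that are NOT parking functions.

1829

|PF(5,5)| = (6−5)·6^(5−1) = 1·1296 = 1296 (Konheim–Weiss)
Example (3,5,3,5,2) → sorted (2,3,3,5,5): b_1=2>1, not a PF.
Total 3125; non-PF = 3125−1296 = 1829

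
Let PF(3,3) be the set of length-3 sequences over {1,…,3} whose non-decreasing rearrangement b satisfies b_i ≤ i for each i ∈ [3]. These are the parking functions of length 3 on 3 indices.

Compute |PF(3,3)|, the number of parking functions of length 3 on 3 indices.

16

|PF| = 1·4^2 = 1 · 16 = 16 [KW]
Check (2,1,3) → sorted (1,2,3): b_i ≤ i ∀i, a PF.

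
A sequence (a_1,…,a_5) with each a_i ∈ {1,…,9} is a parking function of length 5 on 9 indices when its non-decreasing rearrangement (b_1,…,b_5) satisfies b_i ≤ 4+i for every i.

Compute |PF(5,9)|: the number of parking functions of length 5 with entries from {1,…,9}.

50000

#PF = (9−5+1)·(9+1)^(5−1) = 5·10000 = 50000 (Konheim–Weiss)
Check (2,5,9,6,7) → sorted (2,5,6,7,9): b_i ≤ 4+i ∀i, a PF.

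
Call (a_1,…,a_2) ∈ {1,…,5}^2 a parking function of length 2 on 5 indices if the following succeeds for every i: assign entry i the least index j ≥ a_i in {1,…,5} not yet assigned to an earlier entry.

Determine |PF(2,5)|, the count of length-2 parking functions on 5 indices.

|PF(2,5)| = (5+1−2)·(5+1)^{2−1} = 4·6 = 24 [KW]
One tuple (1,5) → sorted (1,5): b_i ≤ 3+i ∀i, a PF.

24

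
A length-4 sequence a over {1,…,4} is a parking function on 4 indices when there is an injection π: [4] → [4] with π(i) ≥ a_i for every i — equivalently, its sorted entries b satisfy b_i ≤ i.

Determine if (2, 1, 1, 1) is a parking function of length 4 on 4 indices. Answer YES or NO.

YES

Sorted: b = (1, 1, 1, 2).
  b_1=1 ≤ 1
  b_2=1 ≤ 2
  b_3=1 ≤ 3
  b_4=2 ≤ 4
All bounds hold ⇒ YES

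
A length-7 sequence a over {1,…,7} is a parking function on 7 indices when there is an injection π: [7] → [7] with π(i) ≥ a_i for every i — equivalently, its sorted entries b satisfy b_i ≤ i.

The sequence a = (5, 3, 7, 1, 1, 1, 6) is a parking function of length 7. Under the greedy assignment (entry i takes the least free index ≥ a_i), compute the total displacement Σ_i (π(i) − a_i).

4

Σπ = 7·8/2 = 28 (π permutes [7]); Σa = 5+3+7+1+1+1+6 = 24; disp = 28−24 = 4.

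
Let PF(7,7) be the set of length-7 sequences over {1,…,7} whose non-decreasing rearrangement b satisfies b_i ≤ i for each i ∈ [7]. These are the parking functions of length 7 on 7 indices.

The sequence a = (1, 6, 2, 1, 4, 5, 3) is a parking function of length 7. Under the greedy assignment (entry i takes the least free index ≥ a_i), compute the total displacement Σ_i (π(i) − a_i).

Σπ(i) = 1+…+7 = 28; Σa = 1+6+2+1+4+5+3 = 22; disp = 28−22 = 6.

6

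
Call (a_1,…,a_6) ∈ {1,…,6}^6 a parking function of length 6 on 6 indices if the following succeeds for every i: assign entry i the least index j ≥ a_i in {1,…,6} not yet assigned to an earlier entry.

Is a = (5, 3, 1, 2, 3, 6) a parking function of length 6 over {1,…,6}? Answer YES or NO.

YES

Sorted: b = (1, 2, 3, 3, 5, 6).
  b_1=1 ≤ 1
  b_2=2 ≤ 2
  b_3=3 ≤ 3
  b_4=3 ≤ 4
  b_5=5 ≤ 5
  b_6=6 ≤ 6
All bounds hold ⇒ YES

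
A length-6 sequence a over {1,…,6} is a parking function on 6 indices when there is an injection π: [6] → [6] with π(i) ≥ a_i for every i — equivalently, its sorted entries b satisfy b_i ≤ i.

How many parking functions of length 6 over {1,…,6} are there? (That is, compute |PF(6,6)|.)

#PF = (7−6)·7^(6−1) = 1·16807 = 16807
Example (4,5,1,3,2,4) → sorted (1,2,3,4,4,5): b_i ≤ i ∀i, a PF.

16807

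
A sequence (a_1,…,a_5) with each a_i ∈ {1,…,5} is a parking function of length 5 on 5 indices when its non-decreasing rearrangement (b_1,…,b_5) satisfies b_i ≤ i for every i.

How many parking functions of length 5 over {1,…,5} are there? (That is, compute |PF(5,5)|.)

1296

Count = 1·6^4 = 1×1296 = 1296 [KW]
Example (2,1,2,5,1) → sorted (1,1,2,2,5): b_i ≤ i ∀i, a PF.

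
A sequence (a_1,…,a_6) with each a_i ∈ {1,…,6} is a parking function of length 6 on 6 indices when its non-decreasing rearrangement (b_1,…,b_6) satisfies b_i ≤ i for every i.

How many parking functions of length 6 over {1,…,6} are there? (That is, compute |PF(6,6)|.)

16807

|PF(6,6)| = (7−6)·7^(6−1) = 1×16807 = 16807
One tuple (2,2,5,1,5,1) → sorted (1,1,2,2,5,5): b_i ≤ i ∀i, a PF.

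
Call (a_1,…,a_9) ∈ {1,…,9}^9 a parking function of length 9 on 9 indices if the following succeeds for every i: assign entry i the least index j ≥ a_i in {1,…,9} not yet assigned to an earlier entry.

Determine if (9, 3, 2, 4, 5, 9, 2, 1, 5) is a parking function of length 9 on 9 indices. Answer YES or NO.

Sorted: b = (1, 2, 2, 3, 4, 5, 5, 9, 9).
  b_1=1 ≤ 1
  b_2=2 ≤ 2
  b_3=2 ≤ 3
  b_4=3 ≤ 4
  b_5=4 ≤ 5
  b_6=5 ≤ 6
  b_7=5 ≤ 7
  b_8=9 > 8
  fails at i=8 ⇒ NO

NO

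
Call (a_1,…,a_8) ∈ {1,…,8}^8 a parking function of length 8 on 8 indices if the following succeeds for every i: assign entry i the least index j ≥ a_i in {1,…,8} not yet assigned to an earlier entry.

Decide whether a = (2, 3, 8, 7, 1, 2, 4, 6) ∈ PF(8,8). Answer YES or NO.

YES

Order a: b = (1, 2, 2, 3, 4, 6, 7, 8).
  b_1=1 ≤ 1
  b_2=2 ≤ 2
  b_3=2 ≤ 3
  b_4=3 ≤ 4
  b_5=4 ≤ 5
  b_6=6 ≤ 6
  b_7=7 ≤ 7
  b_8=8 ≤ 8
All bounds hold ⇒ YES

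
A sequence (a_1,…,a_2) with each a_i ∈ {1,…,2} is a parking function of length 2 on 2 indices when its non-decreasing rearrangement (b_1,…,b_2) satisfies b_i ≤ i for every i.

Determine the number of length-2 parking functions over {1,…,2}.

|PF(2,2)| = 1·3^1 = 1·3 = 3 (Konheim–Weiss)
One tuple (2,1) → sorted (1,2): b_i ≤ i ∀i, a PF.

3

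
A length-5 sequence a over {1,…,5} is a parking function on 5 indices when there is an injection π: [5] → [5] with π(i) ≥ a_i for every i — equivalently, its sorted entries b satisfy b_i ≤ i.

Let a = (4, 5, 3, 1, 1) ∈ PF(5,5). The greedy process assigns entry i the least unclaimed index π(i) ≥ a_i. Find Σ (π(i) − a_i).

1

Σπ = 5·6/2 = 15 (π permutes [5]); Σa = 4+5+3+1+1 = 14; disp = 15−14 = 1.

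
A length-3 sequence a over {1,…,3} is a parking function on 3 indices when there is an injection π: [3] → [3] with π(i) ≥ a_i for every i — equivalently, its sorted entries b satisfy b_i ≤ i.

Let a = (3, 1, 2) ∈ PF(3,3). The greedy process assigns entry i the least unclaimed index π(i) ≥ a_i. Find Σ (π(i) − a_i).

0

Σπ = 3·4/2 = 6 (π permutes [3]); Σa = 3+1+2 = 6; disp = 6−6 = 0.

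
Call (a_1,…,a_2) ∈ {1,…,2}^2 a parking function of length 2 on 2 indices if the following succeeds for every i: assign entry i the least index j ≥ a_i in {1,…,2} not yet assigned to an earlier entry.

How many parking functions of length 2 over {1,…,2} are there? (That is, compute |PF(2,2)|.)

3

|PF(2,2)| = (2+1−2)·(2+1)^{2−1} = 1·3 = 3
Example (1,1) → sorted (1,1): b_i ≤ i ∀i, a PF.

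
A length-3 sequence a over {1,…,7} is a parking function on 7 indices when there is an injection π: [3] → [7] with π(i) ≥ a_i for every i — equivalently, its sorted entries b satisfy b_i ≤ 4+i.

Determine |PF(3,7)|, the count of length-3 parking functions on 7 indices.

320

Count = (7+1−3)·(7+1)^{3−1} = 5×64 = 320 (Pollak)
Example (6,3,3) → sorted (3,3,6): b_i ≤ 4+i ∀i, a PF.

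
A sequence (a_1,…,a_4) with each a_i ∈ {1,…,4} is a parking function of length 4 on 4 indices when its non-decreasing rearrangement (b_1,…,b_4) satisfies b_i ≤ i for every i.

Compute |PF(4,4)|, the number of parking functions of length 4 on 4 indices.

125

|PF(4,4)| = 1·5^3 = 1·125 = 125 (Pollak)
Example (1,4,2,3) → sorted (1,2,3,4): b_i ≤ i ∀i, a PF.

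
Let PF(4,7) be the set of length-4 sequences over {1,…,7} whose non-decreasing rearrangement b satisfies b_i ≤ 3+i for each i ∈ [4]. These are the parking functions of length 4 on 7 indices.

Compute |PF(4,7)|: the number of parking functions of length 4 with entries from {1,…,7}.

Count = (8−4)·8^(4−1) = 4×512 = 2048 (Konheim–Weiss)
Example (1,1,6,5) → sorted (1,1,5,6): b_i ≤ 3+i ∀i, a PF.

2048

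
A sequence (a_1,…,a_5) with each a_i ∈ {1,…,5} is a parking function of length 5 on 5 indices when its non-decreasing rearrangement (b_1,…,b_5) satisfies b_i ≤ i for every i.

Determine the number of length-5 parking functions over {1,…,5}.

1296

Count = (5−5+1)·(5+1)^(5−1) = 1·1296 = 1296 [KW]
Check (3,1,1,2,1) → sorted (1,1,1,2,3): b_i ≤ i ∀i, a PF.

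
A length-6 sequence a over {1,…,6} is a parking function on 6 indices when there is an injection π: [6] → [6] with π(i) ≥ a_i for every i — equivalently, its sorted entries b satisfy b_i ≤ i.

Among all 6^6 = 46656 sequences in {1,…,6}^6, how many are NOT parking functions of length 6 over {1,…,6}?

|PF(6,6)| = 1·7^5 = 1×16807 = 16807 (Pollak)
Example (6,5,2,2,2,6) → sorted (2,2,2,5,6,6): b_1=2>1, not a PF.
6^6 − 16807 = 46656 − 16807 = 29849

29849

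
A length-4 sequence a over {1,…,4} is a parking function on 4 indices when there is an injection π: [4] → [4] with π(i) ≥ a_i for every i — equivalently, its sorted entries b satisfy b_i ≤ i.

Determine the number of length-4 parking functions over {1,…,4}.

125

|PF(4,4)| = 1·5^3 = 1 · 125 = 125
One tuple (1,2,2,3) → sorted (1,2,2,3): b_i ≤ i ∀i, a PF.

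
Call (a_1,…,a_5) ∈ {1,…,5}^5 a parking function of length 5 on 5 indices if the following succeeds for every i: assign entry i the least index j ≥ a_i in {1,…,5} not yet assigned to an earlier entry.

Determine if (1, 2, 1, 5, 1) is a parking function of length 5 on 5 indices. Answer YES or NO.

YES

Order a: b = (1, 1, 1, 2, 5).
  b_1=1 ≤ 1
  b_2=1 ≤ 2
  b_3=1 ≤ 3
  b_4=2 ≤ 4
  b_5=5 ≤ 5
All bounds hold ⇒ YES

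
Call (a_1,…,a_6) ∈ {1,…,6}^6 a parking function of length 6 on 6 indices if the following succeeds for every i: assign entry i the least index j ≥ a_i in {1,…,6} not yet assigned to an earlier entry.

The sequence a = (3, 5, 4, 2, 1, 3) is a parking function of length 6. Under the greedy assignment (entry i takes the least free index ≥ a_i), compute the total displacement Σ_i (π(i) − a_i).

Σπ = 21 ({1..6} each once); Σa = 3+5+4+2+1+3 = 18; disp = 21−18 = 3.

3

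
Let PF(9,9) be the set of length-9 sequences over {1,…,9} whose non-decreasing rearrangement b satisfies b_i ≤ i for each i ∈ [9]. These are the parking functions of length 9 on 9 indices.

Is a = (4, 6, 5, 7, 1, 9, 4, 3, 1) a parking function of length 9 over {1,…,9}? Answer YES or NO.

YES

Sorted: b = (1, 1, 3, 4, 4, 5, 6, 7, 9).
  b_1=1 ≤ 1
  b_2=1 ≤ 2
  b_3=3 ≤ 3
  b_4=4 ≤ 4
  b_5=4 ≤ 5
  b_6=5 ≤ 6
  b_7=6 ≤ 7
  b_8=7 ≤ 8
  b_9=9 ≤ 9
All bounds hold ⇒ YES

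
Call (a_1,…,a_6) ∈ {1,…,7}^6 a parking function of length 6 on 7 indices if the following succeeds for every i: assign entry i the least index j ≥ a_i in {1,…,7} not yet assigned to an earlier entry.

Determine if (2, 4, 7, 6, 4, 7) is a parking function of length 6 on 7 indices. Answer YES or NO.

Order a: b = (2, 4, 4, 6, 7, 7).
  b_1=2 ≤ 2
  b_2=4 > 3
  fails at i=2 ⇒ NO

NO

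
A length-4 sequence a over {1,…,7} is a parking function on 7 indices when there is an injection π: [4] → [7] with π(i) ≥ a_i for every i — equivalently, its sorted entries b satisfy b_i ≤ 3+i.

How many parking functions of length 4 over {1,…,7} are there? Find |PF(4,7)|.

|PF(4,7)| = (8−4)·8^(4−1) = 4×512 = 2048
Check (5,3,5,7) → sorted (3,5,5,7): b_i ≤ 3+i ∀i, a PF.

2048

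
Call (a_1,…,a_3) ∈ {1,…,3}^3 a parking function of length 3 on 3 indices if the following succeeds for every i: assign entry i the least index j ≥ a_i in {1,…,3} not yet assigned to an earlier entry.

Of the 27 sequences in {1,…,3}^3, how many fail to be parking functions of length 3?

11

#PF = (4−3)·4^(3−1) = 1×16 = 16 (Pollak)
Check (3,2,3) → sorted (2,3,3): b_1=2>1, not a PF.
So 27 − 16 = 11 fail.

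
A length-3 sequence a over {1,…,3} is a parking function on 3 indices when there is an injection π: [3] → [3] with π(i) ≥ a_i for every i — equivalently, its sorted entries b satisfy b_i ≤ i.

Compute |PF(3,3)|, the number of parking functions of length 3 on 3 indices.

16

Count = (3+1−3)·(3+1)^{3−1} = 1 · 16 = 16 (Pollak)
Check (2,1,3) → sorted (1,2,3): b_i ≤ i ∀i, a PF.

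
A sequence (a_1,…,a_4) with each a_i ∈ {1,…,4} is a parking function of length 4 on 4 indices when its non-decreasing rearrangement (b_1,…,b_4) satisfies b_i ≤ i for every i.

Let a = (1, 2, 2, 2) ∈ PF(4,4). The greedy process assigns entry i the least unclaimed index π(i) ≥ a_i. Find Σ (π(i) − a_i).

3

Σπ = 4·5/2 = 10 (π permutes [4]); Σa = 1+2+2+2 = 7; disp = 10−7 = 3.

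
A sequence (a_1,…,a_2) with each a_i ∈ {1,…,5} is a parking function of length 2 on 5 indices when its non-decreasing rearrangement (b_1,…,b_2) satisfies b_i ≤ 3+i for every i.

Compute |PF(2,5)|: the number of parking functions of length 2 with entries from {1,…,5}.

|PF| = (5−2+1)·(5+1)^(2−1) = 4·6 = 24 (Konheim–Weiss)
Check (4,4) → sorted (4,4): b_i ≤ 3+i ∀i, a PF.

24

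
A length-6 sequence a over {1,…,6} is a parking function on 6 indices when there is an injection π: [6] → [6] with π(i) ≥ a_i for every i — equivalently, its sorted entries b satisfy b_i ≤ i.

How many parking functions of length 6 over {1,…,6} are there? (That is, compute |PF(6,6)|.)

|PF(6,6)| = (7−6)·7^(6−1) = 1 · 16807 = 16807 (Konheim–Weiss)
E.g. (2,5,6,1,1,1) → sorted (1,1,1,2,5,6): b_i ≤ i ∀i, a PF.

16807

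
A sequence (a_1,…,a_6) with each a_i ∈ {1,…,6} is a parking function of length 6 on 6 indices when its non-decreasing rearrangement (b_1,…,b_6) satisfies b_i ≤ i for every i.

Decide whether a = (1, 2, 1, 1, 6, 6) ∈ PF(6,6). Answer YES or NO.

NO

Rearranged: b = (1, 1, 1, 2, 6, 6).
  b_1=1 ≤ 1
  b_2=1 ≤ 2
  b_3=1 ≤ 3
  b_4=2 ≤ 4
  b_5=6 > 5
  fails at i=5 ⇒ NO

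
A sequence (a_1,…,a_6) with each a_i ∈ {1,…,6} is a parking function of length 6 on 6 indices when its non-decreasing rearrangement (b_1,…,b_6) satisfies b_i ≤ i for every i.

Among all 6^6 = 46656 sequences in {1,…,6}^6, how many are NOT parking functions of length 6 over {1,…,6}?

|PF| = (6+1−6)·(6+1)^{6−1} = 1×16807 = 16807
One tuple (6,4,6,6,5,4) → sorted (4,4,5,6,6,6): b_1=4>1, not a PF.
Total 46656; non-PF = 46656−16807 = 29849

29849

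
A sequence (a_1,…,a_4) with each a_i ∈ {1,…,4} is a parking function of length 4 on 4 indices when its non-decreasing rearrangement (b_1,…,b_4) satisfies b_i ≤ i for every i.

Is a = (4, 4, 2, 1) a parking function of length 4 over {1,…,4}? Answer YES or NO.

Sorted: b = (1, 2, 4, 4).
  b_1=1 ≤ 1
  b_2=2 ≤ 2
  b_3=4 > 3
  fails at i=3 ⇒ NO

NO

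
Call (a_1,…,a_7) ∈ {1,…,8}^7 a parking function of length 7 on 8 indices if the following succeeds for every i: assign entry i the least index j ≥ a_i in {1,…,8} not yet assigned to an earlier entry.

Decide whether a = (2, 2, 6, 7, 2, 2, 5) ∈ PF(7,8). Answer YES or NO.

Rearranged: b = (2, 2, 2, 2, 5, 6, 7).
  b_1=2 ≤ 2
  b_2=2 ≤ 3
  b_3=2 ≤ 4
  b_4=2 ≤ 5
  b_5=5 ≤ 6
  b_6=6 ≤ 7
  b_7=7 ≤ 8
All bounds hold ⇒ YES

YES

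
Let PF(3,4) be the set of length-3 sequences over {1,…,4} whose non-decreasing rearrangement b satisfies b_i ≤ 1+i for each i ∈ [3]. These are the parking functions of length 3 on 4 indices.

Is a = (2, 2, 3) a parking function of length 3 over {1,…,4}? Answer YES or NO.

YES

Order a: b = (2, 2, 3).
  b_1=2 ≤ 2
  b_2=2 ≤ 3
  b_3=3 ≤ 4
All bounds hold ⇒ YES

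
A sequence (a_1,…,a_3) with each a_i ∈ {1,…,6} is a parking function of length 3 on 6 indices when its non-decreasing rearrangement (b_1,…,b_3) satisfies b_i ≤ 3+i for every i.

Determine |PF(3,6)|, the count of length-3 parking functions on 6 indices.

|PF(3,6)| = (7−3)·7^(3−1) = 4·49 = 196 [KW]
Check (1,3,5) → sorted (1,3,5): b_i ≤ 3+i ∀i, a PF.

196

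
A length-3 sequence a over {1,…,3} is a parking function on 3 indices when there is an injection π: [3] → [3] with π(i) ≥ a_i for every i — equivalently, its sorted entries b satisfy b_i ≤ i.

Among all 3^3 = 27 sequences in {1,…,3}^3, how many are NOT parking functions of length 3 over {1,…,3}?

#PF = (3−3+1)·(3+1)^(3−1) = 1·16 = 16 (Konheim–Weiss)
Check (3,3,3) → sorted (3,3,3): b_1=3>1, not a PF.
Total 27; non-PF = 27−16 = 11

11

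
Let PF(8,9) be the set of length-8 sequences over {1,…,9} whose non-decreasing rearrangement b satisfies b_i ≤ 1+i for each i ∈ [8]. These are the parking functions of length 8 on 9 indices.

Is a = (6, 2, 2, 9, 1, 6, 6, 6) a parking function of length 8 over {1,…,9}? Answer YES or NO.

NO

Order a: b = (1, 2, 2, 6, 6, 6, 6, 9).
  b_1=1 ≤ 2
  b_2=2 ≤ 3
  b_3=2 ≤ 4
  b_4=6 > 5
  fails at i=4 ⇒ NO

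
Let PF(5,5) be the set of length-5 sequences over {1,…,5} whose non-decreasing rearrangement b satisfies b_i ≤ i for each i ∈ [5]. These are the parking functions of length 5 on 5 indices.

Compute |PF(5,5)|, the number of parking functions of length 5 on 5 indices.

#PF = (5−5+1)·(5+1)^(5−1) = 1·1296 = 1296 [KW]
Check (1,2,5,2,4) → sorted (1,2,2,4,5): b_i ≤ i ∀i, a PF.

1296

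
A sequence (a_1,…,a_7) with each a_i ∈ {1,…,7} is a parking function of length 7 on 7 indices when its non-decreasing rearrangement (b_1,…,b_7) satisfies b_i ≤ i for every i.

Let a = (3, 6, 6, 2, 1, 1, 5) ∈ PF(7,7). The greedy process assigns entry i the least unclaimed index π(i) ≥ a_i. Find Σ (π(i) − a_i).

4

Σπ = 28 ({1..7} each once); Σa = 3+6+6+2+1+1+5 = 24; disp = 28−24 = 4.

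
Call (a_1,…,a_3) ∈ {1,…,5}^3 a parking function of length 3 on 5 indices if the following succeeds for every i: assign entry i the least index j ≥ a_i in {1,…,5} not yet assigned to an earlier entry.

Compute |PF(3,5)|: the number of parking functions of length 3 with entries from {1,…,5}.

|PF(3,5)| = (5−3+1)·(5+1)^(3−1) = 3 · 36 = 108
Example (1,5,3) → sorted (1,3,5): b_i ≤ 2+i ∀i, a PF.

108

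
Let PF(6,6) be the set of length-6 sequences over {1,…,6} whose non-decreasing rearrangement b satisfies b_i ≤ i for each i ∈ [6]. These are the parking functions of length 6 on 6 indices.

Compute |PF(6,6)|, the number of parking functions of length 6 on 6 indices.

16807

Count = (7−6)·7^(6−1) = 1×16807 = 16807 [KW]
Example (4,6,1,2,4,2) → sorted (1,2,2,4,4,6): b_i ≤ i ∀i, a PF.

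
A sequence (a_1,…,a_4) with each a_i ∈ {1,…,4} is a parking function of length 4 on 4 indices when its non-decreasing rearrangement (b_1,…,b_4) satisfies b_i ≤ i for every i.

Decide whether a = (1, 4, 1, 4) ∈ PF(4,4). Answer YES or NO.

NO

Rearranged: b = (1, 1, 4, 4).
  b_1=1 ≤ 1
  b_2=1 ≤ 2
  b_3=4 > 3
  fails at i=3 ⇒ NO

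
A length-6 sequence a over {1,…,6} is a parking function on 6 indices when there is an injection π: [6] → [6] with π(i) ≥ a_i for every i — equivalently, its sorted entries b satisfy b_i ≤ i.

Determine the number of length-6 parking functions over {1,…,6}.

16807

|PF(6,6)| = (6+1−6)·(6+1)^{6−1} = 1×16807 = 16807 [KW]
Check (2,4,2,3,3,1) → sorted (1,2,2,3,3,4): b_i ≤ i ∀i, a PF.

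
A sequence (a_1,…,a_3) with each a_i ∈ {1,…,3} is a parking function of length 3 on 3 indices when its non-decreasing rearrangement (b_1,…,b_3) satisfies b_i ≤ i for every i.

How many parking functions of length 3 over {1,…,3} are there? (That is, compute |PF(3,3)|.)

|PF| = (3+1−3)·(3+1)^{3−1} = 1×16 = 16 (Konheim–Weiss)
E.g. (1,2,1) → sorted (1,1,2): b_i ≤ i ∀i, a PF.

16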